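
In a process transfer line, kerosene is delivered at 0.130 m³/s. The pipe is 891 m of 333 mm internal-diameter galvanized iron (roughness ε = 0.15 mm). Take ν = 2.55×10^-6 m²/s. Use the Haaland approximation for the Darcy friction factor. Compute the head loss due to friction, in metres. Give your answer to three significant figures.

V = 4Q/(πD²) = 4·0.130/(π·0.333²) = 1.493 m/s
Re = VD/ν = 1.493·0.333/2.55×10^-6 = 1.95×10^5 → turbulent
ε/D = 0.15/333 = 4.50×10^-4
Haaland: f = 0.01842
h_f = f(L/D)V²/(2g) = 0.01842·(891/0.333)·1.493²/(2·9.81) = 5.596 m

h_f ≈ 5.60 m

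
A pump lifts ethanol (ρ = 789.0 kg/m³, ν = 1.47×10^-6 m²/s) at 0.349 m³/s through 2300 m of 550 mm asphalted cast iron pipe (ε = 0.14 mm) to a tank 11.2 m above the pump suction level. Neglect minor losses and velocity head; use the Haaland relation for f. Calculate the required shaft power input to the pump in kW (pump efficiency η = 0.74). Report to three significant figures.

P_shaft ≈ 67.2 kW

V = 4Q/(πD²) = 1.469 m/s; Re = 5.50×10^5; ε/D = 2.55×10^-4; f = 0.01567
h_f = f(L/D)V²/2g = 7.209 m
Total head H = z + h_f = 11.2 + 7.209 = 18.41 m
P_hyd = ρgQH = 789.0·9.81·0.349·18.41 = 49.73 kW
P_shaft = P_hyd/η = 49.73/0.74 = 67.20 kW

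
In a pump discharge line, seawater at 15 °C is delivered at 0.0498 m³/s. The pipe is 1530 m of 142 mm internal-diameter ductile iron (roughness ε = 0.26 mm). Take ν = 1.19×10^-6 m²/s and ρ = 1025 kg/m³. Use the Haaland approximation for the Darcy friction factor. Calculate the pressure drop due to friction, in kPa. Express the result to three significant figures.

Δp ≈ 1280 kPa

V = 4Q/(πD²) = 4·0.0498/(π·0.142²) = 3.145 m/s
Re = VD/ν = 3.145·0.142/1.19×10^-6 = 3.75×10^5 → turbulent
ε/D = 0.26/142 = 0.00183
Haaland: f = 0.02338
h_f = f(L/D)V²/(2g) = 0.02338·(1530/0.142)·3.145²/(2·9.81) = 127.0 m
Δp = ρg·h_f = 1025·9.81·127.0 = 1277 kPa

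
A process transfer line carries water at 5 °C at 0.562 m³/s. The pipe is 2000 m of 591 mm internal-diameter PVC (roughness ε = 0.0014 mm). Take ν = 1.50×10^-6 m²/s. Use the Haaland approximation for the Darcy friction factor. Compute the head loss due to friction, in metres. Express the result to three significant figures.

h_f ≈ 8.72 m

V = 4Q/(πD²) = 4·0.562/(π·0.591²) = 2.049 m/s
Re = VD/ν = 2.049·0.591/1.50×10^-6 = 8.07×10^5 → turbulent
ε/D = 0.0014/591 = 2.37×10^-6
Haaland: f = 0.01205
h_f = f(L/D)V²/(2g) = 0.01205·(2000/0.591)·2.049²/(2·9.81) = 8.722 m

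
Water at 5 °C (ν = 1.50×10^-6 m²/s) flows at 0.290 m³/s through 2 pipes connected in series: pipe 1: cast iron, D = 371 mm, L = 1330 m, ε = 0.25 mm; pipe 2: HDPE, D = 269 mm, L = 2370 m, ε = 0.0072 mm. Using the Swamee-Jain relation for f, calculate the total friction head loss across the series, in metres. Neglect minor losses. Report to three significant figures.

H ≈ 169 m

Pipe 1: V = 2.683 m/s, Re = 6.64×10^5, ε/D = 6.74×10^-4, f = 0.01859, h_1 = f(L/D)V²/2g = 24.44 m
Pipe 2: V = 5.103 m/s, Re = 9.15×10^5, ε/D = 2.68×10^-5, f = 0.01237, h_2 = f(L/D)V²/2g = 144.7 m
Series → Q common, losses add: H = Σh = 169.1 m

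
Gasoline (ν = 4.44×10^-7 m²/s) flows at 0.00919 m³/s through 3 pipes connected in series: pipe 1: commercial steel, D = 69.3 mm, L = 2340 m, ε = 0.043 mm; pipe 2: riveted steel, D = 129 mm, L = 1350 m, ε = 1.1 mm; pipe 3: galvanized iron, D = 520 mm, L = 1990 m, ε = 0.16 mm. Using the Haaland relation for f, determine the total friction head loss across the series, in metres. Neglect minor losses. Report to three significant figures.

H ≈ 199 m

Pipe 1: V = 2.436 m/s, Re = 3.80×10^5, ε/D = 6.20×10^-4, f = 0.01851, h_1 = f(L/D)V²/2g = 189.1 m
Pipe 2: V = 0.7031 m/s, Re = 2.04×10^5, ε/D = 0.00853, f = 0.03632, h_2 = f(L/D)V²/2g = 9.577 m
Pipe 3: V = 0.04327 m/s, Re = 5.07×10^4, ε/D = 3.08×10^-4, f = 0.02159, h_3 = f(L/D)V²/2g = 0.007887 m
Series → Q common, losses add: H = Σh = 198.7 m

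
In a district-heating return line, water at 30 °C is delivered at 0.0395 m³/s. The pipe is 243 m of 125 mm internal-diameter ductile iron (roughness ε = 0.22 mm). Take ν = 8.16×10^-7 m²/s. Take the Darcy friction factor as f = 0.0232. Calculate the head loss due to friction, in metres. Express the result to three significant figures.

V = 4Q/(πD²) = 4·0.0395/(π·0.125²) = 3.219 m/s
h_f = f(L/D)V²/(2g) = 0.02320·(243/0.125)·3.219²/(2·9.81) = 23.82 m

h_f ≈ 23.8 m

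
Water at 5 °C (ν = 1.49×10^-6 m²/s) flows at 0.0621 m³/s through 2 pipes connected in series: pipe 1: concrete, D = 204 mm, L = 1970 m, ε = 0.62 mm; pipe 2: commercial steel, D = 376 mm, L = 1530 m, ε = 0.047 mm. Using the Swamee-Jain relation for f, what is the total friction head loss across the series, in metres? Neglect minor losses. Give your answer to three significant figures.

H ≈ 49.0 m

Pipe 1: V = 1.900 m/s, Re = 2.60×10^5, ε/D = 0.00304, f = 0.02693, h_1 = f(L/D)V²/2g = 47.85 m
Pipe 2: V = 0.5593 m/s, Re = 1.41×10^5, ε/D = 1.25×10^-4, f = 0.01752, h_2 = f(L/D)V²/2g = 1.137 m
Series → Q common, losses add: H = Σh = 48.99 m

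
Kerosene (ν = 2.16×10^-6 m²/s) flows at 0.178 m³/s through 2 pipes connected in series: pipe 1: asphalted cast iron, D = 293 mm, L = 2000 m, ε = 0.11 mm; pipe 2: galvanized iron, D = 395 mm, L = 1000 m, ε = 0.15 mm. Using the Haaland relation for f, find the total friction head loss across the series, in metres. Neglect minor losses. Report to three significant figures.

H ≈ 46.2 m

Pipe 1: V = 2.640 m/s, Re = 3.58×10^5, ε/D = 3.75×10^-4, f = 0.01708, h_1 = f(L/D)V²/2g = 41.42 m
Pipe 2: V = 1.453 m/s, Re = 2.66×10^5, ε/D = 3.80×10^-4, f = 0.01751, h_2 = f(L/D)V²/2g = 4.767 m
Series → Q common, losses add: H = Σh = 46.19 m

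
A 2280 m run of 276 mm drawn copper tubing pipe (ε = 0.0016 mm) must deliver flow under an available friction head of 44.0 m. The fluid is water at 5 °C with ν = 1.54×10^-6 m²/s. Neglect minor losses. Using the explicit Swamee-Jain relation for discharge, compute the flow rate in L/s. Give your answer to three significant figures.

Swamee-Jain (Type II): Q = -0.965·√(gD⁵h_f/L)·ln[ε/(3.7D) + √(3.17ν²L/(gD³h_f))]
√(gD⁵h_f/L) = √(9.81·0.276⁵·44.0/2280) = 0.01741
ε/(3.7D) = 1.57×10^-6; √(3.17ν²L/(gD³h_f)) = 4.35×10^-5
Q = -0.965·0.01741·ln(4.503×10^-5) = 0.1682 m³/s
Check: V = 2.81 m/s, Re = 5.04×10^5, f = 0.01317, h_f = 43.8 m ≈ 44.0 m ✓

Q ≈ 168 L/s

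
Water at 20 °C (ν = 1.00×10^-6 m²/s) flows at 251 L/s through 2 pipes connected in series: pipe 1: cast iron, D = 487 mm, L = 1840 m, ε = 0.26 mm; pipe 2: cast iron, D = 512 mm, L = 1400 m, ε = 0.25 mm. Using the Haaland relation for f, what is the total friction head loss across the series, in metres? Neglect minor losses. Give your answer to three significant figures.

H ≈ 9.75 m

Pipe 1: V = 1.347 m/s, Re = 6.56×10^5, ε/D = 5.34×10^-4, f = 0.01761, h_1 = f(L/D)V²/2g = 6.157 m
Pipe 2: V = 1.219 m/s, Re = 6.24×10^5, ε/D = 4.88×10^-4, f = 0.01734, h_2 = f(L/D)V²/2g = 3.592 m
Series → Q common, losses add: H = Σh = 9.749 m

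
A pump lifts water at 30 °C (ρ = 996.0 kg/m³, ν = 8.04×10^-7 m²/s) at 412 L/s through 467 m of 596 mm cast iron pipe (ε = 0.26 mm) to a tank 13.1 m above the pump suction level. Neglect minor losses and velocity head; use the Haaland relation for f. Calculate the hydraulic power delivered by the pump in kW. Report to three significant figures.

V = 4Q/(πD²) = 1.477 m/s; Re = 1.09×10^6; ε/D = 4.36×10^-4; f = 0.01668
h_f = f(L/D)V²/2g = 1.453 m
Total head H = z + h_f = 13.1 + 1.453 = 14.55 m
P_hyd = ρgQH = 996.0·9.81·0.412·14.55 = 58.58 kW

P_hyd ≈ 58.6 kW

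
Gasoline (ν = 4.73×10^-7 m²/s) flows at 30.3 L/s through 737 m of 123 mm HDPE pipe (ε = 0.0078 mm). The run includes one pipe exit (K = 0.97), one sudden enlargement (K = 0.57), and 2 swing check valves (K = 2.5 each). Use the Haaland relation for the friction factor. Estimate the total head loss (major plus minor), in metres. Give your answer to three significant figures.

V = 4Q/(πD²) = 2.550 m/s; V²/2g = 0.3314 m
Re = 6.63×10^5, ε/D = 6.34×10^-5 → f = 0.01335 (Haaland)
Major: h_f = f(L/D)·V²/2g = 0.01335·5992·0.3314 = 26.51 m
Minor: ΣK = 6.54; h_m = ΣK·V²/2g = 2.168 m
Total H_L = 26.51 + 2.168 = 28.67 m

H_L ≈ 28.7 m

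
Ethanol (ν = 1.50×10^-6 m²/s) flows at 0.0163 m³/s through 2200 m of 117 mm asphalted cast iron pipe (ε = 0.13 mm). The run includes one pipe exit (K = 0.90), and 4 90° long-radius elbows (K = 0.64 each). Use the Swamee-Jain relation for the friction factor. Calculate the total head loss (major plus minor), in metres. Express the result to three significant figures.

V = 4Q/(πD²) = 1.516 m/s; V²/2g = 0.1172 m
Re = 1.18×10^5, ε/D = 0.00111 → f = 0.02240 (Swamee-Jain)
Major: h_f = f(L/D)·V²/2g = 0.02240·18803·0.1172 = 49.35 m
Minor: ΣK = 3.46; h_m = ΣK·V²/2g = 0.4053 m
Total H_L = 49.35 + 0.4053 = 49.75 m

H_L ≈ 49.8 m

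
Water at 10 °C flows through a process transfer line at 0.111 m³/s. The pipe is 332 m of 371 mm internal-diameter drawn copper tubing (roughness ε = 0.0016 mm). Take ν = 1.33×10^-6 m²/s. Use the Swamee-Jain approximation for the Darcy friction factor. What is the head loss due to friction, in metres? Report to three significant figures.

h_f ≈ 0.700 m

V = 4Q/(πD²) = 4·0.111/(π·0.371²) = 1.027 m/s
Re = VD/ν = 1.027·0.371/1.33×10^-6 = 2.86×10^5 → turbulent
ε/D = 0.0016/371 = 4.31×10^-6
Swamee-Jain: f = 0.01455
h_f = f(L/D)V²/(2g) = 0.01455·(332/0.371)·1.027²/(2·9.81) = 0.6996 m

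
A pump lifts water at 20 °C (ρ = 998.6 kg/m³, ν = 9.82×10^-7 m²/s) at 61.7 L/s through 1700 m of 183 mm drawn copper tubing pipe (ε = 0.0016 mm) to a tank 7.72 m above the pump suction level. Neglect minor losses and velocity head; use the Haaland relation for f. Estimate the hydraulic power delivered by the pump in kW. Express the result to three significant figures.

P_hyd ≈ 25.9 kW

V = 4Q/(πD²) = 2.346 m/s; Re = 4.37×10^5; ε/D = 8.74×10^-6; f = 0.01347
h_f = f(L/D)V²/2g = 35.10 m
Total head H = z + h_f = 7.72 + 35.10 = 42.82 m
P_hyd = ρgQH = 998.6·9.81·0.0617·42.82 = 25.88 kW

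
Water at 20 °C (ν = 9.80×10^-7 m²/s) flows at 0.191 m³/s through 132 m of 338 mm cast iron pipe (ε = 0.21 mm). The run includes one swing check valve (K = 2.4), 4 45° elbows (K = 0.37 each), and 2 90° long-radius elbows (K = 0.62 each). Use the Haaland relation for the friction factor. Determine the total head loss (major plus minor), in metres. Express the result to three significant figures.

V = 4Q/(πD²) = 2.129 m/s; V²/2g = 0.2310 m
Re = 7.34×10^5, ε/D = 6.21×10^-4 → f = 0.01809 (Haaland)
Major: h_f = f(L/D)·V²/2g = 0.01809·390.5·0.2310 = 1.631 m
Minor: ΣK = 5.12; h_m = ΣK·V²/2g = 1.182 m
Total H_L = 1.631 + 1.182 = 2.814 m

H_L ≈ 2.81 m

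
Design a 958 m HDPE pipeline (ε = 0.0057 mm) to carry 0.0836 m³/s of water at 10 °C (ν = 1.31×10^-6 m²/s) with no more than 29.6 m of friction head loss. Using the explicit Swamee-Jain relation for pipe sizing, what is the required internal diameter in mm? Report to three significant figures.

Swamee-Jain (Type III): D = 0.66·[ε^1.25·(LQ²/(gh_f))^4.75 + ν·Q^9.4·(L/(gh_f))^5.2]^0.04
LQ²/(gh_f) = 0.02306; L/(gh_f) = 3.299
Term 1 = ε^1.25·(…)^4.75 = 4.66×10^-15; Term 2 = ν·Q^9.4·(…)^5.2 = 4.81×10^-14
D = 0.66·(4.66×10^-15 + 4.81×10^-14)^0.04 = 0.1943 m = 194 mm
Check: V = 2.82 m/s, Re = 4.18×10^5, f = 0.01393, h_f = 27.8 m ≈ 29.6 m ✓

D ≈ 194 mm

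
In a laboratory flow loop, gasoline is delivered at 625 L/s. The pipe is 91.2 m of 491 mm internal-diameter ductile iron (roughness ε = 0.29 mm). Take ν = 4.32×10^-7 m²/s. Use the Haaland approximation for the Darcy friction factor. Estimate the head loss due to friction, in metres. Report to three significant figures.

h_f ≈ 1.80 m

V = 4Q/(πD²) = 4·0.625/(π·0.491²) = 3.301 m/s
Re = VD/ν = 3.301·0.491/4.32×10^-7 = 3.75×10^6 → turbulent
ε/D = 0.29/491 = 5.91×10^-4
Haaland: f = 0.01748
h_f = f(L/D)V²/(2g) = 0.01748·(91.2/0.491)·3.301²/(2·9.81) = 1.803 m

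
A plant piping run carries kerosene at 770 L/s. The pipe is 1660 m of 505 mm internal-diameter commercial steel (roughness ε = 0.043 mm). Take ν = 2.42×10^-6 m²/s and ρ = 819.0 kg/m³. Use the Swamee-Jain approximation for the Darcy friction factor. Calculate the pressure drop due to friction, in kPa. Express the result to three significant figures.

V = 4Q/(πD²) = 4·0.770/(π·0.505²) = 3.844 m/s
Re = VD/ν = 3.844·0.505/2.42×10^-6 = 8.02×10^5 → turbulent
ε/D = 0.043/505 = 8.51×10^-5
Swamee-Jain: f = 0.01356
h_f = f(L/D)V²/(2g) = 0.01356·(1660/0.505)·3.844²/(2·9.81) = 33.58 m
Δp = ρg·h_f = 819.0·9.81·33.58 = 269.8 kPa

Δp ≈ 270 kPa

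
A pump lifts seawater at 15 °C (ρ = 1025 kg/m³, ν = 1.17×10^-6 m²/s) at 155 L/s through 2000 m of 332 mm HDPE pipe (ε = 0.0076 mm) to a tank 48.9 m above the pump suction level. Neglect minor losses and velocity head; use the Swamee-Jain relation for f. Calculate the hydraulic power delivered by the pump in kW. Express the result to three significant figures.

P_hyd ≈ 96.8 kW

V = 4Q/(πD²) = 1.790 m/s; Re = 5.08×10^5; ε/D = 2.29×10^-5; f = 0.01342
h_f = f(L/D)V²/2g = 13.21 m
Total head H = z + h_f = 48.9 + 13.21 = 62.11 m
P_hyd = ρgQH = 1025·9.81·0.155·62.11 = 96.79 kW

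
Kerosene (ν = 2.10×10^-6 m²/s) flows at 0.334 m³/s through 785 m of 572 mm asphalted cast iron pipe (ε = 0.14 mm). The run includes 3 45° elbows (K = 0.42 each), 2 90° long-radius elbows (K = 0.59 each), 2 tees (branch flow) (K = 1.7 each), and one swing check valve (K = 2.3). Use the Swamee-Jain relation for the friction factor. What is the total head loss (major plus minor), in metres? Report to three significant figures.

V = 4Q/(πD²) = 1.300 m/s; V²/2g = 0.08611 m
Re = 3.54×10^5, ε/D = 2.45×10^-4 → f = 0.01639 (Swamee-Jain)
Major: h_f = f(L/D)·V²/2g = 0.01639·1372·0.08611 = 1.937 m
Minor: ΣK = 8.14; h_m = ΣK·V²/2g = 0.7009 m
Total H_L = 1.937 + 0.7009 = 2.638 m

H_L ≈ 2.64 m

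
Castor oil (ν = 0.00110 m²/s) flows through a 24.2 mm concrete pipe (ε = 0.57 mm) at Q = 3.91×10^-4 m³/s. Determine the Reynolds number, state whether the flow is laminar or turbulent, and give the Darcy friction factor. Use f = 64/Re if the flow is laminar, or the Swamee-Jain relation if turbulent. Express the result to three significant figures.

V = 4Q/(πD²) = 0.8501 m/s
Re = VD/ν = 0.8501·0.0242/0.00110 = 18.7
Re < 2300 → laminar → f = 64/Re = 3.422

Re ≈ 18.7; laminar; f = 64/Re ≈ 3.42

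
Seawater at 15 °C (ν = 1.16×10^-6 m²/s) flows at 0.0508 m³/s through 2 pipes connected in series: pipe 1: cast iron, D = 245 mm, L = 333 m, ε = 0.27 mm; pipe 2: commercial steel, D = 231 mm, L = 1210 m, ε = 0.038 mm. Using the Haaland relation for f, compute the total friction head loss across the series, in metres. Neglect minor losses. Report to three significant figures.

Pipe 1: V = 1.078 m/s, Re = 2.28×10^5, ε/D = 0.00110, f = 0.02118, h_1 = f(L/D)V²/2g = 1.704 m
Pipe 2: V = 1.212 m/s, Re = 2.41×10^5, ε/D = 1.65×10^-4, f = 0.01621, h_2 = f(L/D)V²/2g = 6.360 m
Series → Q common, losses add: H = Σh = 8.064 m

H ≈ 8.06 m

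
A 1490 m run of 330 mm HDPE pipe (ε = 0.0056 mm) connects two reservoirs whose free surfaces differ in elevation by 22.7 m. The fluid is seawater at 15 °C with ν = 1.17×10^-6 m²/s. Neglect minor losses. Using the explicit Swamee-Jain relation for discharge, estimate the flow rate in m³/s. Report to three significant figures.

Swamee-Jain (Type II): Q = -0.965·√(gD⁵h_f/L)·ln[ε/(3.7D) + √(3.17ν²L/(gD³h_f))]
√(gD⁵h_f/L) = √(9.81·0.330⁵·22.7/1490) = 0.02418
ε/(3.7D) = 4.59×10^-6; √(3.17ν²L/(gD³h_f)) = 2.84×10^-5
Q = -0.965·0.02418·ln(3.301×10^-5) = 0.2408 m³/s
Check: V = 2.82 m/s, Re = 7.94×10^5, f = 0.01243, h_f = 22.7 m ≈ 22.7 m ✓

Q ≈ 0.241 m³/s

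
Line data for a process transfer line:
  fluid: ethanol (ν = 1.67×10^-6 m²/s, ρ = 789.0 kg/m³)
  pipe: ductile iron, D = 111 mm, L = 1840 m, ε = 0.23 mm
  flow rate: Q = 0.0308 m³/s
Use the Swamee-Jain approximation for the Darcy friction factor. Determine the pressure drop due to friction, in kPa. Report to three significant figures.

Δp ≈ 1630 kPa

V = 4Q/(πD²) = 4·0.0308/(π·0.111²) = 3.183 m/s
Re = VD/ν = 3.183·0.111/1.67×10^-6 = 2.12×10^5 → turbulent
ε/D = 0.23/111 = 0.00207
Swamee-Jain: f = 0.02464
h_f = f(L/D)V²/(2g) = 0.02464·(1840/0.111)·3.183²/(2·9.81) = 210.9 m
Δp = ρg·h_f = 789.0·9.81·210.9 = 1632 kPa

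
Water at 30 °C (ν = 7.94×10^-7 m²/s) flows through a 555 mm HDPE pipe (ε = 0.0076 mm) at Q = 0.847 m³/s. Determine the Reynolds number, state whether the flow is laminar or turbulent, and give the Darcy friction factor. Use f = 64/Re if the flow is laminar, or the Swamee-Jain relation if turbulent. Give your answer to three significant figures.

Re ≈ 2.45×10^6; turbulent; f ≈ 0.0106

V = 4Q/(πD²) = 3.501 m/s
Re = VD/ν = 3.501·0.555/7.94×10^-7 = 2.45×10^6
Re > 4000 → turbulent; ε/D = 1.37×10^-5
Swamee-Jain: f = 0.01060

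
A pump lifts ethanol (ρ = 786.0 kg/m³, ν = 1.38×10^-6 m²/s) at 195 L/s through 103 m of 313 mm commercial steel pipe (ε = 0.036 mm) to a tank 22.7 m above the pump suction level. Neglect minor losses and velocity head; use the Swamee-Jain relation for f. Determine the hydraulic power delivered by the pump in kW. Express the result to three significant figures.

V = 4Q/(πD²) = 2.534 m/s; Re = 5.75×10^5; ε/D = 1.15×10^-4; f = 0.01443
h_f = f(L/D)V²/2g = 1.554 m
Total head H = z + h_f = 22.7 + 1.554 = 24.25 m
P_hyd = ρgQH = 786.0·9.81·0.195·24.25 = 36.47 kW

P_hyd ≈ 36.5 kW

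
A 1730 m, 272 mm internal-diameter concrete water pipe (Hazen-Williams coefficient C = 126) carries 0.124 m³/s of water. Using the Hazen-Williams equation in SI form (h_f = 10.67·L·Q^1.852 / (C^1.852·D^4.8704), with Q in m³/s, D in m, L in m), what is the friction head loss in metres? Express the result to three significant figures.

h_f ≈ 28.3 m

h_f = 10.67·1730·0.124^1.852 / (126^1.852·0.272^4.8704) = 28.26 m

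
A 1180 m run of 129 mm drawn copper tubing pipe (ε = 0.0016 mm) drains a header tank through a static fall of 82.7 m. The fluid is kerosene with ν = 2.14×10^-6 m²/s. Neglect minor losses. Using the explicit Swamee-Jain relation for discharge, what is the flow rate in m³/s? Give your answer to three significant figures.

Swamee-Jain (Type II): Q = -0.965·√(gD⁵h_f/L)·ln[ε/(3.7D) + √(3.17ν²L/(gD³h_f))]
√(gD⁵h_f/L) = √(9.81·0.129⁵·82.7/1180) = 0.004956
ε/(3.7D) = 3.35×10^-6; √(3.17ν²L/(gD³h_f)) = 9.92×10^-5
Q = -0.965·0.004956·ln(1.025×10^-4) = 0.04393 m³/s
Check: V = 3.36 m/s, Re = 2.03×10^5, f = 0.01561, h_f = 82.2 m ≈ 82.7 m ✓

Q ≈ 0.0439 m³/s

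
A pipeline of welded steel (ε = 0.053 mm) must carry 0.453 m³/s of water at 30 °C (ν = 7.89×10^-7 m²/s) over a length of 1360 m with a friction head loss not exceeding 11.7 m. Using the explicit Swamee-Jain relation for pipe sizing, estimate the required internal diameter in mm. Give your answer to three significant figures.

Swamee-Jain (Type III): D = 0.66·[ε^1.25·(LQ²/(gh_f))^4.75 + ν·Q^9.4·(L/(gh_f))^5.2]^0.04
LQ²/(gh_f) = 2.432; L/(gh_f) = 11.85
Term 1 = ε^1.25·(…)^4.75 = 3.08×10^-4; Term 2 = ν·Q^9.4·(…)^5.2 = 1.77×10^-4
D = 0.66·(3.08×10^-4 + 1.77×10^-4)^0.04 = 0.4864 m = 486 mm
Check: V = 2.44 m/s, Re = 1.50×10^6, f = 0.01325, h_f = 11.2 m ≈ 11.7 m ✓

D ≈ 486 mm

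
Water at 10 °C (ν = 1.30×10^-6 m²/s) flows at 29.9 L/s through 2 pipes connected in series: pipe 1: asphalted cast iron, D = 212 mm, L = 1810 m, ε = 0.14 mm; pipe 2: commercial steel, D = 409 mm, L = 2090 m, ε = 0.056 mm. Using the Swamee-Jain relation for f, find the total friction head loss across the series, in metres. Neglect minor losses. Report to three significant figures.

Pipe 1: V = 0.8471 m/s, Re = 1.38×10^5, ε/D = 6.60×10^-4, f = 0.02038, h_1 = f(L/D)V²/2g = 6.362 m
Pipe 2: V = 0.2276 m/s, Re = 7.16×10^4, ε/D = 1.37×10^-4, f = 0.01984, h_2 = f(L/D)V²/2g = 0.2677 m
Series → Q common, losses add: H = Σh = 6.629 m

H ≈ 6.63 m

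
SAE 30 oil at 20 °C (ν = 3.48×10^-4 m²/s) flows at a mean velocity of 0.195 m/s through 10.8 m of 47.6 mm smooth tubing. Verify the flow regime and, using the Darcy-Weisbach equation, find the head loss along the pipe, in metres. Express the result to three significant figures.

h_f ≈ 1.06 m

Re = VD/ν = 0.195·0.04760/3.48×10^-4 = 26.7 → laminar (Re < 2300)
f = 64/Re = 2.399
h_f = f(L/D)V²/(2g) = 2.399·(10.8/0.04760)·0.195²/(2·9.81) = 1.055 m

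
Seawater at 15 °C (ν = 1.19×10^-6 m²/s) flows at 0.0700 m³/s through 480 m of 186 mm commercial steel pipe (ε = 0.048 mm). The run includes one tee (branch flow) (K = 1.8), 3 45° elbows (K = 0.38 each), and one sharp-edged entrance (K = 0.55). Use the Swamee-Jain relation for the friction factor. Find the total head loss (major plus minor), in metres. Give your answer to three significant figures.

H_L ≈ 15.4 m

V = 4Q/(πD²) = 2.576 m/s; V²/2g = 0.3383 m
Re = 4.03×10^5, ε/D = 2.58×10^-4 → f = 0.01631 (Swamee-Jain)
Major: h_f = f(L/D)·V²/2g = 0.01631·2581·0.3383 = 14.24 m
Minor: ΣK = 3.49; h_m = ΣK·V²/2g = 1.181 m
Total H_L = 14.24 + 1.181 = 15.42 m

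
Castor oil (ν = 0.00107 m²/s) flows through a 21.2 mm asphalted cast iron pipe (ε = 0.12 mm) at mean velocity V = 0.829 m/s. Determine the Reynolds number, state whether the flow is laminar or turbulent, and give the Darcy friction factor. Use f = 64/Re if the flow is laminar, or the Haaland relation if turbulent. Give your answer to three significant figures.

Re = VD/ν = 0.8290·0.0212/0.00107 = 16.4
Re < 2300 → laminar → f = 64/Re = 3.896

Re ≈ 16.4; laminar; f = 64/Re ≈ 3.90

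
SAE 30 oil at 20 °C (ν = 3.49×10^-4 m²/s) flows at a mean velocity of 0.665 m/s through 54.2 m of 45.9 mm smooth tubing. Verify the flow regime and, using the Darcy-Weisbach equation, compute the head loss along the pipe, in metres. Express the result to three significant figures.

Re = VD/ν = 0.665·0.04590/3.49×10^-4 = 87.5 → laminar (Re < 2300)
f = 64/Re = 0.7318
h_f = f(L/D)V²/(2g) = 0.7318·(54.2/0.04590)·0.665²/(2·9.81) = 19.48 m

h_f ≈ 19.5 m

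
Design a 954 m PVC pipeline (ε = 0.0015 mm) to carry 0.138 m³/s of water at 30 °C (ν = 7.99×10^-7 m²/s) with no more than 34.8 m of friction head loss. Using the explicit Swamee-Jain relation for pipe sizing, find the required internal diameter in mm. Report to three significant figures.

Swamee-Jain (Type III): D = 0.66·[ε^1.25·(LQ²/(gh_f))^4.75 + ν·Q^9.4·(L/(gh_f))^5.2]^0.04
LQ²/(gh_f) = 0.05322; L/(gh_f) = 2.794
Term 1 = ε^1.25·(…)^4.75 = 4.67×10^-14; Term 2 = ν·Q^9.4·(…)^5.2 = 1.37×10^-12
D = 0.66·(4.67×10^-14 + 1.37×10^-12)^0.04 = 0.2216 m = 222 mm
Check: V = 3.58 m/s, Re = 9.92×10^5, f = 0.01179, h_f = 33.1 m ≈ 34.8 m ✓

D ≈ 222 mm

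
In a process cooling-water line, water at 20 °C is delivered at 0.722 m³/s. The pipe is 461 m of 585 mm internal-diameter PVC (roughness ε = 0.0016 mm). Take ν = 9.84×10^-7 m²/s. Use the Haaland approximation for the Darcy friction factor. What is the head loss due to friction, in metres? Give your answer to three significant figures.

V = 4Q/(πD²) = 4·0.722/(π·0.585²) = 2.686 m/s
Re = VD/ν = 2.686·0.585/9.84×10^-7 = 1.60×10^6 → turbulent
ε/D = 0.0016/585 = 2.74×10^-6
Haaland: f = 0.01079
h_f = f(L/D)V²/(2g) = 0.01079·(461/0.585)·2.686²/(2·9.81) = 3.126 m

h_f ≈ 3.13 m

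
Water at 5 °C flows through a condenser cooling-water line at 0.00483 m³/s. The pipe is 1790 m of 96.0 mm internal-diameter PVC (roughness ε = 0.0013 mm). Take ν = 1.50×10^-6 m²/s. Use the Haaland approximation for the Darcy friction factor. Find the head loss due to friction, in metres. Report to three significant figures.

V = 4Q/(πD²) = 4·0.00483/(π·0.0960²) = 0.6673 m/s
Re = VD/ν = 0.6673·0.0960/1.50×10^-6 = 4.27×10^4 → turbulent
ε/D = 0.0013/96.0 = 1.35×10^-5
Haaland: f = 0.02150
h_f = f(L/D)V²/(2g) = 0.02150·(1790/0.0960)·0.6673²/(2·9.81) = 9.097 m

h_f ≈ 9.10 m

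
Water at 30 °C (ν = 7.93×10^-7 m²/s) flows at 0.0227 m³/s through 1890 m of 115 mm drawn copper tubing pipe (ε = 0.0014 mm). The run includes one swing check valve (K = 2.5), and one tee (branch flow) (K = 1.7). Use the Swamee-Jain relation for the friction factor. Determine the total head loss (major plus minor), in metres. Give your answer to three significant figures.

H_L ≈ 58.5 m

V = 4Q/(πD²) = 2.185 m/s; V²/2g = 0.2434 m
Re = 3.17×10^5, ε/D = 1.22×10^-5 → f = 0.01438 (Swamee-Jain)
Major: h_f = f(L/D)·V²/2g = 0.01438·16435·0.2434 = 57.51 m
Minor: ΣK = 4.20; h_m = ΣK·V²/2g = 1.022 m
Total H_L = 57.51 + 1.022 = 58.53 m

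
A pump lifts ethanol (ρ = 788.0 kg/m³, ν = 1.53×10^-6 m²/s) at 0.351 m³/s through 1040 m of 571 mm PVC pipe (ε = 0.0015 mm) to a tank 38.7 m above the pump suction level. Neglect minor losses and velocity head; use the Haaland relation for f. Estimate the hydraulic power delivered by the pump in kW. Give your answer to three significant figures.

V = 4Q/(πD²) = 1.371 m/s; Re = 5.12×10^5; ε/D = 2.63×10^-6; f = 0.01304
h_f = f(L/D)V²/2g = 2.274 m
Total head H = z + h_f = 38.7 + 2.274 = 40.97 m
P_hyd = ρgQH = 788.0·9.81·0.351·40.97 = 111.2 kW

P_hyd ≈ 111 kW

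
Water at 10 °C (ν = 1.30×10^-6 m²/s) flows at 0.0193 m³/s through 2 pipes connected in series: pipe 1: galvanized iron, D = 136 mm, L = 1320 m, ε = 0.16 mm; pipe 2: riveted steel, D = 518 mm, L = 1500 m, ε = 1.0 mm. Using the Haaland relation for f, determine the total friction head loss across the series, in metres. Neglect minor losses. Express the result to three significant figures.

H ≈ 19.3 m

Pipe 1: V = 1.329 m/s, Re = 1.39×10^5, ε/D = 0.00118, f = 0.02203, h_1 = f(L/D)V²/2g = 19.24 m
Pipe 2: V = 0.09158 m/s, Re = 3.65×10^4, ε/D = 0.00193, f = 0.02701, h_2 = f(L/D)V²/2g = 0.03343 m
Series → Q common, losses add: H = Σh = 19.27 m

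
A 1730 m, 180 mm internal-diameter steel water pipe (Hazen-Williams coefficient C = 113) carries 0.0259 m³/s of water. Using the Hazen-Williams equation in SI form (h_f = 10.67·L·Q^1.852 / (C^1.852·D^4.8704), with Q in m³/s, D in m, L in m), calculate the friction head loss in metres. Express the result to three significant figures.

h_f ≈ 14.2 m

h_f = 10.67·1730·0.0259^1.852 / (113^1.852·0.180^4.8704) = 14.21 m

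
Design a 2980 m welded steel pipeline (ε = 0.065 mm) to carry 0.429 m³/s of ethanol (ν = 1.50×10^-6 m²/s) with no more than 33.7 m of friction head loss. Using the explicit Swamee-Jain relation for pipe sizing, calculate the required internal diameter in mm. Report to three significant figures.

Swamee-Jain (Type III): D = 0.66·[ε^1.25·(LQ²/(gh_f))^4.75 + ν·Q^9.4·(L/(gh_f))^5.2]^0.04
LQ²/(gh_f) = 1.659; L/(gh_f) = 9.014
Term 1 = ε^1.25·(…)^4.75 = 6.46×10^-5; Term 2 = ν·Q^9.4·(…)^5.2 = 4.86×10^-5
D = 0.66·(6.46×10^-5 + 4.86×10^-5)^0.04 = 0.4589 m = 459 mm
Check: V = 2.59 m/s, Re = 7.94×10^5, f = 0.01432, h_f = 31.9 m ≈ 33.7 m ✓

D ≈ 459 mm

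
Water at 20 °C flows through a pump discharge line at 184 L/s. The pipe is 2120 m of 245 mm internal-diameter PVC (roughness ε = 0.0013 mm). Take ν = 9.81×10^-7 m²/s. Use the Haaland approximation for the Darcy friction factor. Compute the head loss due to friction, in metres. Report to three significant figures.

V = 4Q/(πD²) = 4·0.184/(π·0.245²) = 3.903 m/s
Re = VD/ν = 3.903·0.245/9.81×10^-7 = 9.75×10^5 → turbulent
ε/D = 0.0013/245 = 5.31×10^-6
Haaland: f = 0.01173
h_f = f(L/D)V²/(2g) = 0.01173·(2120/0.245)·3.903²/(2·9.81) = 78.78 m

h_f ≈ 78.8 m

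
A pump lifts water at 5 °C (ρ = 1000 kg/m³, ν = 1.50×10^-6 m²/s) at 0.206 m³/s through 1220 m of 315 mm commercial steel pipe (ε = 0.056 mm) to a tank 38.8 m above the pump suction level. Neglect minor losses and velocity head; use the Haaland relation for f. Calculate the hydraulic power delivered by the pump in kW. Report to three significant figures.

P_hyd ≈ 120 kW

V = 4Q/(πD²) = 2.643 m/s; Re = 5.55×10^5; ε/D = 1.78×10^-4; f = 0.01494
h_f = f(L/D)V²/2g = 20.61 m
Total head H = z + h_f = 38.8 + 20.61 = 59.41 m
P_hyd = ρgQH = 1000·9.81·0.206·59.41 = 120.1 kW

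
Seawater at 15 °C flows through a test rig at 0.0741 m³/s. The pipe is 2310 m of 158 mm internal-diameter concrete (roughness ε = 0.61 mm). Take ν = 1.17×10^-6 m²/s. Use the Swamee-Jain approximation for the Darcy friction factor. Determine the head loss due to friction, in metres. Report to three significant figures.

h_f ≈ 303 m

V = 4Q/(πD²) = 4·0.0741/(π·0.158²) = 3.779 m/s
Re = VD/ν = 3.779·0.158/1.17×10^-6 = 5.10×10^5 → turbulent
ε/D = 0.61/158 = 0.00386
Swamee-Jain: f = 0.02845
h_f = f(L/D)V²/(2g) = 0.02845·(2310/0.158)·3.779²/(2·9.81) = 302.8 m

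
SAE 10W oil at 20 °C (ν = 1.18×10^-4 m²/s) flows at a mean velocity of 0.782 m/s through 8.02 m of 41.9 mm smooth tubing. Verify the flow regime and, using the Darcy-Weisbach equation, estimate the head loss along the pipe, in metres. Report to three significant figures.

Re = VD/ν = 0.782·0.04190/1.18×10^-4 = 278 → laminar (Re < 2300)
f = 64/Re = 0.2305
h_f = f(L/D)V²/(2g) = 0.2305·(8.02/0.04190)·0.782²/(2·9.81) = 1.375 m

h_f ≈ 1.38 m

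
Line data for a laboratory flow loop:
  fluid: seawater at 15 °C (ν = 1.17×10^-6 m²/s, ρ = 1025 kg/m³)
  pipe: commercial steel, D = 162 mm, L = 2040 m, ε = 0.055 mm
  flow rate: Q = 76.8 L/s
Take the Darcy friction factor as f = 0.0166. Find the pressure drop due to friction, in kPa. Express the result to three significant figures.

Δp ≈ 1490 kPa

V = 4Q/(πD²) = 4·0.0768/(π·0.162²) = 3.726 m/s
h_f = f(L/D)V²/(2g) = 0.01660·(2040/0.162)·3.726²/(2·9.81) = 147.9 m
Δp = ρg·h_f = 1025·9.81·147.9 = 1487 kPa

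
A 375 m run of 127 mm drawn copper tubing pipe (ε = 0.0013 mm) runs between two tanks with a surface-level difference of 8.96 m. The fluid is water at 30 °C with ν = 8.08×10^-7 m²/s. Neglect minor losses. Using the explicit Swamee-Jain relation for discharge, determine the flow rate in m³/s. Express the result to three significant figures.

Swamee-Jain (Type II): Q = -0.965·√(gD⁵h_f/L)·ln[ε/(3.7D) + √(3.17ν²L/(gD³h_f))]
√(gD⁵h_f/L) = √(9.81·0.127⁵·8.96/375) = 0.002783
ε/(3.7D) = 2.77×10^-6; √(3.17ν²L/(gD³h_f)) = 6.57×10^-5
Q = -0.965·0.002783·ln(6.842×10^-5) = 0.02575 m³/s
Check: V = 2.03 m/s, Re = 3.20×10^5, f = 0.01433, h_f = 8.91 m ≈ 8.96 m ✓

Q ≈ 0.0258 m³/s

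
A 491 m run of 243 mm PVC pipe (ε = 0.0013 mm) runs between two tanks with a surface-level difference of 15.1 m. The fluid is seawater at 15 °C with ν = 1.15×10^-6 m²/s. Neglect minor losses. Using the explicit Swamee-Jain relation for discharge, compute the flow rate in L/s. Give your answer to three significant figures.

Swamee-Jain (Type II): Q = -0.965·√(gD⁵h_f/L)·ln[ε/(3.7D) + √(3.17ν²L/(gD³h_f))]
√(gD⁵h_f/L) = √(9.81·0.243⁵·15.1/491) = 0.01599
ε/(3.7D) = 1.45×10^-6; √(3.17ν²L/(gD³h_f)) = 3.11×10^-5
Q = -0.965·0.01599·ln(3.257×10^-5) = 0.1594 m³/s
Check: V = 3.44 m/s, Re = 7.26×10^5, f = 0.01237, h_f = 15.0 m ≈ 15.1 m ✓

Q ≈ 159 L/s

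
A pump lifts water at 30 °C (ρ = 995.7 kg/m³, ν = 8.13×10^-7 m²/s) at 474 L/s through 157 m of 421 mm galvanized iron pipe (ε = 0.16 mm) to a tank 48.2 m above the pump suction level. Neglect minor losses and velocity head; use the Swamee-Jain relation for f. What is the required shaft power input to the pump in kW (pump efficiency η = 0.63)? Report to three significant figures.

V = 4Q/(πD²) = 3.405 m/s; Re = 1.76×10^6; ε/D = 3.80×10^-4; f = 0.01615
h_f = f(L/D)V²/2g = 3.560 m
Total head H = z + h_f = 48.2 + 3.560 = 51.76 m
P_hyd = ρgQH = 995.7·9.81·0.474·51.76 = 239.6 kW
P_shaft = P_hyd/η = 239.6/0.63 = 380.4 kW

P_shaft ≈ 380 kW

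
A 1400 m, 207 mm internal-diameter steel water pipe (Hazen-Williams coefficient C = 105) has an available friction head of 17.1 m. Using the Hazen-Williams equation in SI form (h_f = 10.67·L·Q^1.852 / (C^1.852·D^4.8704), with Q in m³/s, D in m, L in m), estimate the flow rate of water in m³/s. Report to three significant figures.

Rearranging: Q = [h_f·C^1.852·D^4.8704 / (10.67·L)]^(1/1.852)
Q = [17.1·105^1.852·0.207^4.8704 / (10.67·1400)]^0.540 = 0.04307 m³/s

Q ≈ 0.0431 m³/s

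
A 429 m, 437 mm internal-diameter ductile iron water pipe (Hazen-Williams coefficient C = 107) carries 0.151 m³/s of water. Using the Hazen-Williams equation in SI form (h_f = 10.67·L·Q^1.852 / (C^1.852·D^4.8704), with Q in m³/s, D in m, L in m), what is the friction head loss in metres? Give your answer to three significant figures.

h_f = 10.67·429·0.151^1.852 / (107^1.852·0.437^4.8704) = 1.357 m

h_f ≈ 1.36 m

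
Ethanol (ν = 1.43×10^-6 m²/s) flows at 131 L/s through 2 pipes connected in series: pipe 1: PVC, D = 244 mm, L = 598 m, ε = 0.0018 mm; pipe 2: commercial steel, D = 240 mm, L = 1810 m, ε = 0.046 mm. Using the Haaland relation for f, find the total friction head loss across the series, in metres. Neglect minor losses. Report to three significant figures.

Pipe 1: V = 2.802 m/s, Re = 4.78×10^5, ε/D = 7.38×10^-6, f = 0.01325, h_1 = f(L/D)V²/2g = 12.99 m
Pipe 2: V = 2.896 m/s, Re = 4.86×10^5, ε/D = 1.92×10^-4, f = 0.01525, h_2 = f(L/D)V²/2g = 49.15 m
Series → Q common, losses add: H = Σh = 62.14 m

H ≈ 62.1 m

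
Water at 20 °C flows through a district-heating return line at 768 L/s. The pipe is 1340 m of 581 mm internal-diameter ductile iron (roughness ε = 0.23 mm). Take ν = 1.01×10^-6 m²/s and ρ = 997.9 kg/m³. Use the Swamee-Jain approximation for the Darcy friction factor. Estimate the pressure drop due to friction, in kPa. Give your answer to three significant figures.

Δp ≈ 157 kPa

V = 4Q/(πD²) = 4·0.768/(π·0.581²) = 2.897 m/s
Re = VD/ν = 2.897·0.581/1.01×10^-6 = 1.67×10^6 → turbulent
ε/D = 0.23/581 = 3.96×10^-4
Swamee-Jain: f = 0.01631
h_f = f(L/D)V²/(2g) = 0.01631·(1340/0.581)·2.897²/(2·9.81) = 16.08 m
Δp = ρg·h_f = 997.9·9.81·16.08 = 157.5 kPa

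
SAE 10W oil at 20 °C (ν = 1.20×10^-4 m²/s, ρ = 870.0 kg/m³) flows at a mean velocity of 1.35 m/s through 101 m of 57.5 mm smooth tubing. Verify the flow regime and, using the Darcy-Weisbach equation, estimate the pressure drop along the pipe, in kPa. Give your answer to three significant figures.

Δp ≈ 138 kPa

Re = VD/ν = 1.35·0.05750/1.20×10^-4 = 647 → laminar (Re < 2300)
f = 64/Re = 0.09894
h_f = f(L/D)V²/(2g) = 0.09894·(101/0.05750)·1.35²/(2·9.81) = 16.14 m
Δp = ρg·h_f = 870.0·9.81·16.14 = 137.8 kPa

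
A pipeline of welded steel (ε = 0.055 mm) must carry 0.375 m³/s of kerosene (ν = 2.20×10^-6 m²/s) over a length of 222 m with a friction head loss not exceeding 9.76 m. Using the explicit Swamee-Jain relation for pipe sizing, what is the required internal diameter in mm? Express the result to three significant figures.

Swamee-Jain (Type III): D = 0.66·[ε^1.25·(LQ²/(gh_f))^4.75 + ν·Q^9.4·(L/(gh_f))^5.2]^0.04
LQ²/(gh_f) = 0.3261; L/(gh_f) = 2.319
Term 1 = ε^1.25·(…)^4.75 = 2.31×10^-8; Term 2 = ν·Q^9.4·(…)^5.2 = 1.73×10^-8
D = 0.66·(2.31×10^-8 + 1.73×10^-8)^0.04 = 0.3340 m = 334 mm
Check: V = 4.28 m/s, Re = 6.50×10^5, f = 0.01482, h_f = 9.19 m ≈ 9.76 m ✓

D ≈ 334 mm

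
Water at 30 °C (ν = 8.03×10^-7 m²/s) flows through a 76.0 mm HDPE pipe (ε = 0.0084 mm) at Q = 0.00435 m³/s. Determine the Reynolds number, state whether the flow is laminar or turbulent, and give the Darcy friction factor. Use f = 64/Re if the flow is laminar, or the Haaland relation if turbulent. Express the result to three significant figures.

Re ≈ 9.08×10^4; turbulent; f ≈ 0.0187

V = 4Q/(πD²) = 0.9589 m/s
Re = VD/ν = 0.9589·0.0760/8.03×10^-7 = 9.08×10^4
Re > 4000 → turbulent; ε/D = 1.11×10^-4
Haaland: f = 0.01865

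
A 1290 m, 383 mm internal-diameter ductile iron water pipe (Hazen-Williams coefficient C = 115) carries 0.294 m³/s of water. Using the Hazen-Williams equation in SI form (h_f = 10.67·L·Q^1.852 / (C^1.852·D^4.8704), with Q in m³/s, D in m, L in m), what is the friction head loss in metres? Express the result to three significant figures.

h_f = 10.67·1290·0.294^1.852 / (115^1.852·0.383^4.8704) = 23.32 m

h_f ≈ 23.3 m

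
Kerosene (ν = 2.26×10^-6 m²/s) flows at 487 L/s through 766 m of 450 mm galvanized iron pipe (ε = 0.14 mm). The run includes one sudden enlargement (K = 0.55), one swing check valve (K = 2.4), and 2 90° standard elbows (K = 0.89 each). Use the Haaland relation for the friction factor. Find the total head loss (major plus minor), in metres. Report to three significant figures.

H_L ≈ 15.3 m

V = 4Q/(πD²) = 3.062 m/s; V²/2g = 0.4779 m
Re = 6.10×10^5, ε/D = 3.11×10^-4 → f = 0.01606 (Haaland)
Major: h_f = f(L/D)·V²/2g = 0.01606·1702·0.4779 = 13.06 m
Minor: ΣK = 4.73; h_m = ΣK·V²/2g = 2.260 m
Total H_L = 13.06 + 2.260 = 15.32 m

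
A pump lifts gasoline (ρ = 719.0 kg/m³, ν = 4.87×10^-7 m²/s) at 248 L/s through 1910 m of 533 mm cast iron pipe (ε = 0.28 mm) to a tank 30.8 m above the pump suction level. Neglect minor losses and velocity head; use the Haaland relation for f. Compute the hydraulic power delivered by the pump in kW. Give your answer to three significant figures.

V = 4Q/(πD²) = 1.111 m/s; Re = 1.22×10^6; ε/D = 5.25×10^-4; f = 0.01727
h_f = f(L/D)V²/2g = 3.897 m
Total head H = z + h_f = 30.8 + 3.897 = 34.70 m
P_hyd = ρgQH = 719.0·9.81·0.248·34.70 = 60.69 kW

P_hyd ≈ 60.7 kW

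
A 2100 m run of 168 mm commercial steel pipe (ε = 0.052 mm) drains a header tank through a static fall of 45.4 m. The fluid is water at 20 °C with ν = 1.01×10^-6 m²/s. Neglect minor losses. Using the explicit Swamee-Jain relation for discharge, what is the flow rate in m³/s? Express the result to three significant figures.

Q ≈ 0.0456 m³/s

Swamee-Jain (Type II): Q = -0.965·√(gD⁵h_f/L)·ln[ε/(3.7D) + √(3.17ν²L/(gD³h_f))]
√(gD⁵h_f/L) = √(9.81·0.168⁵·45.4/2100) = 0.005328
ε/(3.7D) = 8.37×10^-5; √(3.17ν²L/(gD³h_f)) = 5.67×10^-5
Q = -0.965·0.005328·ln(1.404×10^-4) = 0.04561 m³/s
Check: V = 2.06 m/s, Re = 3.42×10^5, f = 0.01693, h_f = 45.7 m ≈ 45.4 m ✓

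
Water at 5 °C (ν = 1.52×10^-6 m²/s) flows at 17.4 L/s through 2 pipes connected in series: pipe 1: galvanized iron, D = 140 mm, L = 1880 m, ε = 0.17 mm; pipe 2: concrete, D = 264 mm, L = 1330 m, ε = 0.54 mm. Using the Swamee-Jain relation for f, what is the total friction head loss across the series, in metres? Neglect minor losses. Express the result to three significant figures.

Pipe 1: V = 1.130 m/s, Re = 1.04×10^5, ε/D = 0.00121, f = 0.02298, h_1 = f(L/D)V²/2g = 20.10 m
Pipe 2: V = 0.3179 m/s, Re = 5.52×10^4, ε/D = 0.00205, f = 0.02663, h_2 = f(L/D)V²/2g = 0.6908 m
Series → Q common, losses add: H = Σh = 20.79 m

H ≈ 20.8 m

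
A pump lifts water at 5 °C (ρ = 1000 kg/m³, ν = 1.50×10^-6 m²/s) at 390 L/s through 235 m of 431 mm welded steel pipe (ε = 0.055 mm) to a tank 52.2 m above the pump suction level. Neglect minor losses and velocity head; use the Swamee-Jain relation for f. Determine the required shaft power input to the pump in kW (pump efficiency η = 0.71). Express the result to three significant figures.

P_shaft ≈ 296 kW

V = 4Q/(πD²) = 2.673 m/s; Re = 7.68×10^5; ε/D = 1.28×10^-4; f = 0.01419
h_f = f(L/D)V²/2g = 2.818 m
Total head H = z + h_f = 52.2 + 2.818 = 55.02 m
P_hyd = ρgQH = 1000·9.81·0.390·55.02 = 210.5 kW
P_shaft = P_hyd/η = 210.5/0.71 = 296.5 kW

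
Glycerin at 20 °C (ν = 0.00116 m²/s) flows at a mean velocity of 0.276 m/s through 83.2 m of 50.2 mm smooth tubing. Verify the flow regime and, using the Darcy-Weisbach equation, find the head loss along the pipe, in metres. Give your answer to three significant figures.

h_f ≈ 34.5 m

Re = VD/ν = 0.276·0.05020/0.00116 = 11.9 → laminar (Re < 2300)
f = 64/Re = 5.358
h_f = f(L/D)V²/(2g) = 5.358·(83.2/0.05020)·0.276²/(2·9.81) = 34.48 m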